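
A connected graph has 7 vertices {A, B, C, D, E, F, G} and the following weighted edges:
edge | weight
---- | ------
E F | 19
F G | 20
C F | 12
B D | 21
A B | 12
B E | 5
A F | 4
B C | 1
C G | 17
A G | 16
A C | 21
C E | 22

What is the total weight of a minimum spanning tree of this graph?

59

Prim, starting at D.
Step 1: cheapest edge leaving the tree is B D (21); add B.
Step 2: cheapest edge leaving the tree is B C (1); add C.
Step 3: cheapest edge leaving the tree is B E (5); add E.
Step 4: cheapest edge leaving the tree is A B (12); add A.
Step 5: cheapest edge leaving the tree is A F (4); add F.
Step 6: cheapest edge leaving the tree is A G (16); add G.
MST edges: B D, B C, B E, A B, A F, A G; total weight 21+1+5+12+4+16 = 59.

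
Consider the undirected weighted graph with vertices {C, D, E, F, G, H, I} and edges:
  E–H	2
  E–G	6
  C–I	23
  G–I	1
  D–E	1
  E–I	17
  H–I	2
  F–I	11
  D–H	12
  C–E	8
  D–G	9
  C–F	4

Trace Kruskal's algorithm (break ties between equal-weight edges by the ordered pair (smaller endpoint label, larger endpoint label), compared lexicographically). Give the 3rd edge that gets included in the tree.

Kruskal: consider edges lightest-first.
D–E (1): add — endpoints in different components.
G–I (1): add — endpoints in different components.
E–H (2): add — endpoints in different components.
H–I (2): add — endpoints in different components.
C–F (4): add — endpoints in different components.
E–G (6): skip — E and G already connected.
C–E (8): add — endpoints in different components.
The 3rd edge added is E–H.

E-H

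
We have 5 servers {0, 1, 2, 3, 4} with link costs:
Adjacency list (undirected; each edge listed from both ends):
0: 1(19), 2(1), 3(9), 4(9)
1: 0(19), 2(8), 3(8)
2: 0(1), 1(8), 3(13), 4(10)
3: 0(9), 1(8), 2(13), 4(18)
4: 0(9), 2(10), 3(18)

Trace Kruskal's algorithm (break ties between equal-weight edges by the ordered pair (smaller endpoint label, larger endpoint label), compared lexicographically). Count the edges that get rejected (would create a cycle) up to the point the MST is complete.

Kruskal's algorithm — process edges by increasing weight (ties by edge label):
0—2 (1): add. Components now {0,2} {1} {3} {4}
1—2 (8): add. Components now {0,1,2} {3} {4}
1—3 (8): add. Components now {0,1,2,3} {4}
0—3 (9): skip — 0 and 3 already connected.
0—4 (9): add. Components now {0,1,2,3,4}
Edges rejected before the tree was complete: 1.

1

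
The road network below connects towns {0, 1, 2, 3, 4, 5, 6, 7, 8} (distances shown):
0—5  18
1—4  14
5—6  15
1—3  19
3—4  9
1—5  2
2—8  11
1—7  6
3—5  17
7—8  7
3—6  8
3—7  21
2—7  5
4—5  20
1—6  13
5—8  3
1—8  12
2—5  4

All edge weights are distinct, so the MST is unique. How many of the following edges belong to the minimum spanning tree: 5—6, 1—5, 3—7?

1

Kruskal's algorithm — process edges by increasing weight (ties by edge label):
1—5 (2): add — endpoints in different components.
5—8 (3): add — endpoints in different components.
2—5 (4): add — endpoints in different components.
2—7 (5): add — endpoints in different components.
1—7 (6): skip — 1 and 7 already connected.
7—8 (7): skip — 7 and 8 already connected.
3—6 (8): add — endpoints in different components.
3—4 (9): add — endpoints in different components.
2—8 (11): skip — 2 and 8 already connected.
1—8 (12): skip — 1 and 8 already connected.
1—6 (13): add — endpoints in different components.
1—4 (14): skip — 1 and 4 already connected.
5—6 (15): skip — 5 and 6 already connected.
3—5 (17): skip — 3 and 5 already connected.
0—5 (18): add — endpoints in different components.
MST edge set: {1—5, 5—8, 2—5, 2—7, 3—6, 3—4, 1—6, 0—5}.
Of the listed edges, {1—5} are in the MST → 1.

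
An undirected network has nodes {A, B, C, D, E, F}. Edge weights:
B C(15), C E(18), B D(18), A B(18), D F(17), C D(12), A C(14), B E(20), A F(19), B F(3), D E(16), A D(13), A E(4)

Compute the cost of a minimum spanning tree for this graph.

Prim's algorithm from D:
Step 1: frontier [C D 12, A D 13, D E 16, D F 17, B D 18] → take C D (12); add C.
Step 2: frontier [A C 14, B C 15, C E 18, A D 13, D E 16, D F 17, B D 18] → take A D (13); add A.
Step 3: frontier [A E 4, A B 18, A F 19, B C 15, C E 18, D E 16, D F 17, B D 18] → take A E (4); add E.
Step 4: frontier [A B 18, A F 19, B C 15, D F 17, B D 18, B E 20] → take B C (15); add B.
Step 5: frontier [A F 19, B F 3, D F 17] → take B F (3); add F.
MST edges: C D, A D, A E, B C, B F; total weight 12+13+4+15+3 = 47.

47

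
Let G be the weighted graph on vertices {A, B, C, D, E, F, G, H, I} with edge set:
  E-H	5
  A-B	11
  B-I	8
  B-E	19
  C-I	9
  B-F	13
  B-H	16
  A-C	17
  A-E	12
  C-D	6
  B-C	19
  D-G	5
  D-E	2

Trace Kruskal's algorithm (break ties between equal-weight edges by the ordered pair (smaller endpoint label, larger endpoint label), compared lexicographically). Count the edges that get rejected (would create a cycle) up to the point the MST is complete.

1

Sort edges by weight, then run Kruskal:
D-E (2): add — endpoints in different components.
D-G (5): add — endpoints in different components.
E-H (5): add — endpoints in different components.
C-D (6): add — endpoints in different components.
B-I (8): add — endpoints in different components.
C-I (9): add — endpoints in different components.
A-B (11): add — endpoints in different components.
A-E (12): skip — A and E already connected.
B-F (13): add — endpoints in different components.
Edges rejected before the tree was complete: 1.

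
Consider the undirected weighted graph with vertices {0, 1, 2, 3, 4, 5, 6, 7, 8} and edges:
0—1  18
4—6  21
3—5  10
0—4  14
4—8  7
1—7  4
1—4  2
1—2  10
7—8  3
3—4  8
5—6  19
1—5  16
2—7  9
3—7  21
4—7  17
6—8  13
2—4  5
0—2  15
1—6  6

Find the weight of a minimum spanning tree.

52

Prim, starting at 3.
Step 1: cheapest edge leaving the tree is 3—4 (8); add 4.
Step 2: cheapest edge leaving the tree is 1—4 (2); add 1.
Step 3: cheapest edge leaving the tree is 1—7 (4); add 7.
Step 4: cheapest edge leaving the tree is 7—8 (3); add 8.
Step 5: cheapest edge leaving the tree is 2—4 (5); add 2.
Step 6: cheapest edge leaving the tree is 1—6 (6); add 6.
Step 7: cheapest edge leaving the tree is 3—5 (10); add 5.
Step 8: cheapest edge leaving the tree is 0—4 (14); add 0.
MST edges: 3—4, 1—4, 1—7, 7—8, 2—4, 1—6, 3—5, 0—4; total weight 8+2+4+3+5+6+10+14 = 52.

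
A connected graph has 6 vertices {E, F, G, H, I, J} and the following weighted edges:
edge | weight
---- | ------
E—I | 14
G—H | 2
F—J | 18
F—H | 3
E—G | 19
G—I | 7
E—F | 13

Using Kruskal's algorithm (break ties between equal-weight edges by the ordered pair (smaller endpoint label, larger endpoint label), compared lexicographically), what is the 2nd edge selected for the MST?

Kruskal: consider edges lightest-first.
G—H (2): add — endpoints in different components.
F—H (3): add — endpoints in different components.
G—I (7): add — endpoints in different components.
E—F (13): add — endpoints in different components.
E—I (14): skip — E and I already connected.
F—J (18): add — endpoints in different components.
The 2nd edge added is F—H.

F-H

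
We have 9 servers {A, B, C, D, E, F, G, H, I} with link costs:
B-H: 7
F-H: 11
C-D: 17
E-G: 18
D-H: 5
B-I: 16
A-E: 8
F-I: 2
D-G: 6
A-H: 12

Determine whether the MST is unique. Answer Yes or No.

Yes

Kruskal's algorithm — process edges by increasing weight (ties by edge label):
F-I (2): add — endpoints in different components.
D-H (5): add — endpoints in different components.
D-G (6): add — endpoints in different components.
B-H (7): add — endpoints in different components.
A-E (8): add — endpoints in different components.
F-H (11): add — endpoints in different components.
A-H (12): add — endpoints in different components.
B-I (16): skip — B and I already connected.
C-D (17): add — endpoints in different components.
Every non-tree edge has weight strictly greater than the heaviest edge on the tree path between its endpoints, so the MST is unique.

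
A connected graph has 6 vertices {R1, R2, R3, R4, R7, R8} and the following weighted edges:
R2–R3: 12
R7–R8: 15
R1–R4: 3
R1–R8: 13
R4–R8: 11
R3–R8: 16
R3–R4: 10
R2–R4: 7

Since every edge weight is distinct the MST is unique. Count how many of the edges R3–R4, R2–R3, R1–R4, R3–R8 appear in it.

2

Kruskal: consider edges lightest-first.
R1–R4 (3): add. Components now {R1,R4} {R8} {R7} {R3} {R2}
R2–R4 (7): add. Components now {R1,R2,R4} {R8} {R7} {R3}
R3–R4 (10): add. Components now {R1,R2,R3,R4} {R8} {R7}
R4–R8 (11): add. Components now {R1,R2,R3,R4,R8} {R7}
R2–R3 (12): skip — R3 and R2 already connected.
R1–R8 (13): skip — R1 and R8 already connected.
R7–R8 (15): add. Components now {R1,R2,R3,R4,R7,R8}
MST edge set: {R1–R4, R2–R4, R3–R4, R4–R8, R7–R8}.
Of the listed edges, {R3–R4, R1–R4} are in the MST → 2.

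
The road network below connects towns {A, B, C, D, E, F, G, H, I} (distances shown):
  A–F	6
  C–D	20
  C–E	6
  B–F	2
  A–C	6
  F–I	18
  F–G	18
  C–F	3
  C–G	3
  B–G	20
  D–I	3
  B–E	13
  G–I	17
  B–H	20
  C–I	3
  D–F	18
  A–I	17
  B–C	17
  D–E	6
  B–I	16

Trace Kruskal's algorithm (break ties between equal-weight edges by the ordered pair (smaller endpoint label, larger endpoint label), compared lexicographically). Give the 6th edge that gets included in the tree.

Kruskal: consider edges lightest-first.
B–F (2): add — endpoints in different components.
C–F (3): add — endpoints in different components.
C–G (3): add — endpoints in different components.
C–I (3): add — endpoints in different components.
D–I (3): add — endpoints in different components.
A–C (6): add — endpoints in different components.
A–F (6): skip — A and F already connected.
C–E (6): add — endpoints in different components.
D–E (6): skip — D and E already connected.
B–E (13): skip — B and E already connected.
B–I (16): skip — B and I already connected.
A–I (17): skip — A and I already connected.
B–C (17): skip — B and C already connected.
G–I (17): skip — G and I already connected.
D–F (18): skip — D and F already connected.
F–G (18): skip — F and G already connected.
F–I (18): skip — F and I already connected.
B–G (20): skip — B and G already connected.
B–H (20): add — endpoints in different components.
The 6th edge added is A–C.

A-C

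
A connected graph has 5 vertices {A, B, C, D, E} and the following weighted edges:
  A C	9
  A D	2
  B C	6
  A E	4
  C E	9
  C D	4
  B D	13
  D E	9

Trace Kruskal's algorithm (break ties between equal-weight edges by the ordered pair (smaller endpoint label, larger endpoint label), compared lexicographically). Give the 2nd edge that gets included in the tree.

A-E

Kruskal: consider edges lightest-first.
A D (2): add. Components now {A,D} {B} {C} {E}
A E (4): add. Components now {A,D,E} {B} {C}
C D (4): add. Components now {A,C,D,E} {B}
B C (6): add. Components now {A,B,C,D,E}
The 2nd edge added is A E.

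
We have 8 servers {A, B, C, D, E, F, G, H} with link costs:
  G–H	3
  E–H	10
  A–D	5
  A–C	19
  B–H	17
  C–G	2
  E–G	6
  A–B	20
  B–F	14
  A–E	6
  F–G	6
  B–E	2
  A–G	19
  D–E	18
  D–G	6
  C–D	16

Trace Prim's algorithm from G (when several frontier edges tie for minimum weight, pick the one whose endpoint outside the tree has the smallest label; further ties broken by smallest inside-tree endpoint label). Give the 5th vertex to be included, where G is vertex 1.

A

Prim, starting at G.
Step 1: cheapest edge leaving the tree is C–G (2); add C.
Step 2: cheapest edge leaving the tree is G–H (3); add H.
Step 3: cheapest edge leaving the tree is D–G (6); add D.
Step 4: cheapest edge leaving the tree is A–D (5); add A.
Step 5: cheapest edge leaving the tree is A–E (6); add E.
Step 6: cheapest edge leaving the tree is B–E (2); add B.
Step 7: cheapest edge leaving the tree is F–G (6); add F.
Vertex order: G, C, H, D, A, E, B, F. The 5th vertex is A.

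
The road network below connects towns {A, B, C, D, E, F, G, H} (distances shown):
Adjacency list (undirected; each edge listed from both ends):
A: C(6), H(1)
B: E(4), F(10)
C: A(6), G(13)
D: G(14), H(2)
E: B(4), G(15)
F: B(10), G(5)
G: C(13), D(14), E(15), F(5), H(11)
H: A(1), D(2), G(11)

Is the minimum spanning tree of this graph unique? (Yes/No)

Yes

Kruskal: consider edges lightest-first.
A-H (1): add — endpoints in different components.
D-H (2): add — endpoints in different components.
B-E (4): add — endpoints in different components.
F-G (5): add — endpoints in different components.
A-C (6): add — endpoints in different components.
B-F (10): add — endpoints in different components.
G-H (11): add — endpoints in different components.
Every non-tree edge has weight strictly greater than the heaviest edge on the tree path between its endpoints, so the MST is unique.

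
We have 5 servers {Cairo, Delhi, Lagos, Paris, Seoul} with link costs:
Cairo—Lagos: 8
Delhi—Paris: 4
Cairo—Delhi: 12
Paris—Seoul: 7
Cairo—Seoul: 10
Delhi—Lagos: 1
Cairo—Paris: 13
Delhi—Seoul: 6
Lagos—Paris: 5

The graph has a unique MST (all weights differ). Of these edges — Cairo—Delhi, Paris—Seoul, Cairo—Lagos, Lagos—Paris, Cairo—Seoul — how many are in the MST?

Kruskal's algorithm — process edges by increasing weight (ties by edge label):
Delhi—Lagos (1): add — endpoints in different components.
Delhi—Paris (4): add — endpoints in different components.
Lagos—Paris (5): skip — Lagos and Paris already connected.
Delhi—Seoul (6): add — endpoints in different components.
Paris—Seoul (7): skip — Seoul and Paris already connected.
Cairo—Lagos (8): add — endpoints in different components.
MST edge set: {Delhi—Lagos, Delhi—Paris, Delhi—Seoul, Cairo—Lagos}.
Of the listed edges, {Cairo—Lagos} are in the MST → 1.

1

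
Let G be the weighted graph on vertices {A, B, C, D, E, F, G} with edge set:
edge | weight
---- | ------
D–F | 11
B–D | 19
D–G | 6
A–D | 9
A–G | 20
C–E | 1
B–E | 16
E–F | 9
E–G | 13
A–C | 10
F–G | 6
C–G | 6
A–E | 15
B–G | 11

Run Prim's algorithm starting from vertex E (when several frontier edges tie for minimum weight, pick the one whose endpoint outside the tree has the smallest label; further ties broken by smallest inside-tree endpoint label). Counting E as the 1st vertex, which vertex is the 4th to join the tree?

D

Grow the tree from E using Prim:
Step 1: cheapest edge leaving the tree is C–E (1); add C.
Step 2: cheapest edge leaving the tree is C–G (6); add G.
Step 3: cheapest edge leaving the tree is D–G (6); add D.
Step 4: cheapest edge leaving the tree is F–G (6); add F.
Step 5: cheapest edge leaving the tree is A–D (9); add A.
Step 6: cheapest edge leaving the tree is B–G (11); add B.
Vertex order: E, C, G, D, F, A, B. The 4th vertex is D.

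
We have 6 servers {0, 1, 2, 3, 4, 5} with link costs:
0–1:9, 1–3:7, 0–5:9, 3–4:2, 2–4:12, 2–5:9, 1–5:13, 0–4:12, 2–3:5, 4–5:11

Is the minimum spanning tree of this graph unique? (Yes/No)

Kruskal: consider edges lightest-first.
3–4 (2): add — endpoints in different components.
2–3 (5): add — endpoints in different components.
1–3 (7): add — endpoints in different components.
0–1 (9): add — endpoints in different components.
0–5 (9): add — endpoints in different components.
Non-tree edge 2–5 has weight 9, equal to the heaviest edge on its tree cycle — swapping gives another MST of the same weight. Not unique.

No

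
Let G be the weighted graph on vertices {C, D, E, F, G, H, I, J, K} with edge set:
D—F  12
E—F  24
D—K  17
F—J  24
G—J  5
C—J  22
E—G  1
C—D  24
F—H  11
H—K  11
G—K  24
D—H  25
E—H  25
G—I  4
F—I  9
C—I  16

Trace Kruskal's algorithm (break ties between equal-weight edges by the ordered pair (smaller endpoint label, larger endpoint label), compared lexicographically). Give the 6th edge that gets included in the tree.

Sort edges by weight, then run Kruskal:
E—G (1): add — endpoints in different components.
G—I (4): add — endpoints in different components.
G—J (5): add — endpoints in different components.
F—I (9): add — endpoints in different components.
F—H (11): add — endpoints in different components.
H—K (11): add — endpoints in different components.
D—F (12): add — endpoints in different components.
C—I (16): add — endpoints in different components.
The 6th edge added is H—K.

H-K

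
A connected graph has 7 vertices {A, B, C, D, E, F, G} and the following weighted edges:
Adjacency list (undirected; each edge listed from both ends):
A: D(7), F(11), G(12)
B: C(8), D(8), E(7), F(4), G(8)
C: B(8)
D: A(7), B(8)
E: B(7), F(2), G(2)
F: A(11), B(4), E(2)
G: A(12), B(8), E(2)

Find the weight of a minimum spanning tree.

Prim's algorithm from E:
Step 1: frontier [E-F 2, E-G 2, B-E 7] → take E-F (2); add F.
Step 2: frontier [E-G 2, B-E 7, B-F 4, A-F 11] → take E-G (2); add G.
Step 3: frontier [B-E 7, B-F 4, A-F 11, B-G 8, A-G 12] → take B-F (4); add B.
Step 4: frontier [B-C 8, B-D 8, A-F 11, A-G 12] → take B-C (8); add C.
Step 5: frontier [B-D 8, A-F 11, A-G 12] → take B-D (8); add D.
Step 6: frontier [A-D 7, A-F 11, A-G 12] → take A-D (7); add A.
MST edges: E-F, E-G, B-F, B-C, B-D, A-D; total weight 2+2+4+8+8+7 = 31.

31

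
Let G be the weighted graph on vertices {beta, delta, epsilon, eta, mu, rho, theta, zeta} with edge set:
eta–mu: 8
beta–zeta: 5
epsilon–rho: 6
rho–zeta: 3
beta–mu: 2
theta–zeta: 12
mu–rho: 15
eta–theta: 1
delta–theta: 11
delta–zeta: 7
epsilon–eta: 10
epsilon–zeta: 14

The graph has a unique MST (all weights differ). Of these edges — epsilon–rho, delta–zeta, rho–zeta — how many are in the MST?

3

Kruskal: consider edges lightest-first.
eta–theta (1): add — endpoints in different components.
beta–mu (2): add — endpoints in different components.
rho–zeta (3): add — endpoints in different components.
beta–zeta (5): add — endpoints in different components.
epsilon–rho (6): add — endpoints in different components.
delta–zeta (7): add — endpoints in different components.
eta–mu (8): add — endpoints in different components.
MST edge set: {eta–theta, beta–mu, rho–zeta, beta–zeta, epsilon–rho, delta–zeta, eta–mu}.
Of the listed edges, {epsilon–rho, delta–zeta, rho–zeta} are in the MST → 3.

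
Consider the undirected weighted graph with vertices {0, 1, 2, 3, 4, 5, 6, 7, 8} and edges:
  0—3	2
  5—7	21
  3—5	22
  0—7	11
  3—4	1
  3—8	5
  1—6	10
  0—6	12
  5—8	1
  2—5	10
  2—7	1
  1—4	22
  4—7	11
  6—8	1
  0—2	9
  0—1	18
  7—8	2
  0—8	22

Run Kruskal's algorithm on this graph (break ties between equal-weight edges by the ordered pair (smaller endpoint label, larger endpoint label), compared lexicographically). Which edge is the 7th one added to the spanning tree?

3-8

Kruskal: consider edges lightest-first.
2—7 (1): add — endpoints in different components.
3—4 (1): add — endpoints in different components.
5—8 (1): add — endpoints in different components.
6—8 (1): add — endpoints in different components.
0—3 (2): add — endpoints in different components.
7—8 (2): add — endpoints in different components.
3—8 (5): add — endpoints in different components.
0—2 (9): skip — 0 and 2 already connected.
1—6 (10): add — endpoints in different components.
The 7th edge added is 3—8.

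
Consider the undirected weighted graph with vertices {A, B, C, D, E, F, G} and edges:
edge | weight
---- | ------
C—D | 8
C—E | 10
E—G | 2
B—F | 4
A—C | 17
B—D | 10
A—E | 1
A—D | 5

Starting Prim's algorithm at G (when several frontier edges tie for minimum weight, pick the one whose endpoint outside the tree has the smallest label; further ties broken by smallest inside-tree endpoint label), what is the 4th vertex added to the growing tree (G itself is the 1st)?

Prim's algorithm from G:
Step 1: cheapest edge leaving the tree is E—G (2); add E.
Step 2: cheapest edge leaving the tree is A—E (1); add A.
Step 3: cheapest edge leaving the tree is A—D (5); add D.
Step 4: cheapest edge leaving the tree is C—D (8); add C.
Step 5: cheapest edge leaving the tree is B—D (10); add B.
Step 6: cheapest edge leaving the tree is B—F (4); add F.
Vertex order: G, E, A, D, C, B, F. The 4th vertex is D.

D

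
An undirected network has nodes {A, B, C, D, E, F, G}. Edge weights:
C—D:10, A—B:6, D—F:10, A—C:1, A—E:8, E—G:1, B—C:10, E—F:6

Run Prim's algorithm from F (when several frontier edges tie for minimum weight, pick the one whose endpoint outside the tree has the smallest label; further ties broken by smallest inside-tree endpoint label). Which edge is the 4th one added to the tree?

Prim's algorithm from F:
Step 1: cheapest edge leaving the tree is E—F (6); add E.
Step 2: cheapest edge leaving the tree is E—G (1); add G.
Step 3: cheapest edge leaving the tree is A—E (8); add A.
Step 4: cheapest edge leaving the tree is A—C (1); add C.
Step 5: cheapest edge leaving the tree is A—B (6); add B.
Step 6: cheapest edge leaving the tree is C—D (10); add D.
The 4th edge added is A—C.

A-C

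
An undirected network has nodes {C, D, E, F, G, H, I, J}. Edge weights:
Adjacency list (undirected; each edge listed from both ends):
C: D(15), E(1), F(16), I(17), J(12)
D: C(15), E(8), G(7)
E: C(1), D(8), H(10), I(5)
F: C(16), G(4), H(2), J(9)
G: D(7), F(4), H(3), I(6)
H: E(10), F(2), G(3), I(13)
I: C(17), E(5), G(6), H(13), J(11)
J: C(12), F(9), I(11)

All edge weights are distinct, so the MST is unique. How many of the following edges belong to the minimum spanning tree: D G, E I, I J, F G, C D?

2

Kruskal: consider edges lightest-first.
C E (1): add — endpoints in different components.
F H (2): add — endpoints in different components.
G H (3): add — endpoints in different components.
F G (4): skip — F and G already connected.
E I (5): add — endpoints in different components.
G I (6): add — endpoints in different components.
D G (7): add — endpoints in different components.
D E (8): skip — D and E already connected.
F J (9): add — endpoints in different components.
MST edge set: {C E, F H, G H, E I, G I, D G, F J}.
Of the listed edges, {D G, E I} are in the MST → 2.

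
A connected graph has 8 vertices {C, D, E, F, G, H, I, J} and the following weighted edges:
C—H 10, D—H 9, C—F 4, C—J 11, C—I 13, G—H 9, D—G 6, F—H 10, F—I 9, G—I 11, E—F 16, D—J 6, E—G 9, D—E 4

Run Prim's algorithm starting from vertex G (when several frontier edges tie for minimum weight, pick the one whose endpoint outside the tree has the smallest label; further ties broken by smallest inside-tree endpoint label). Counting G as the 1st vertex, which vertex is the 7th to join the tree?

F

Grow the tree from G using Prim:
Step 1: cheapest edge leaving the tree is D—G (6); add D.
Step 2: cheapest edge leaving the tree is D—E (4); add E.
Step 3: cheapest edge leaving the tree is D—J (6); add J.
Step 4: cheapest edge leaving the tree is D—H (9); add H.
Step 5: cheapest edge leaving the tree is C—H (10); add C.
Step 6: cheapest edge leaving the tree is C—F (4); add F.
Step 7: cheapest edge leaving the tree is F—I (9); add I.
Vertex order: G, D, E, J, H, C, F, I. The 7th vertex is F.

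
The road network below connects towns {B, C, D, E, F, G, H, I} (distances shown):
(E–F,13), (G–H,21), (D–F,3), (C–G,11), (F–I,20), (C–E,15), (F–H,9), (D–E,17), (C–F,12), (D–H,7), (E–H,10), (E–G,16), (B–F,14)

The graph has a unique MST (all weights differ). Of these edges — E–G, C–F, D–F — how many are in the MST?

2

Kruskal's algorithm — process edges by increasing weight (ties by edge label):
D–F (3): add — endpoints in different components.
D–H (7): add — endpoints in different components.
F–H (9): skip — F and H already connected.
E–H (10): add — endpoints in different components.
C–G (11): add — endpoints in different components.
C–F (12): add — endpoints in different components.
E–F (13): skip — E and F already connected.
B–F (14): add — endpoints in different components.
C–E (15): skip — C and E already connected.
E–G (16): skip — E and G already connected.
D–E (17): skip — D and E already connected.
F–I (20): add — endpoints in different components.
MST edge set: {D–F, D–H, E–H, C–G, C–F, B–F, F–I}.
Of the listed edges, {C–F, D–F} are in the MST → 2.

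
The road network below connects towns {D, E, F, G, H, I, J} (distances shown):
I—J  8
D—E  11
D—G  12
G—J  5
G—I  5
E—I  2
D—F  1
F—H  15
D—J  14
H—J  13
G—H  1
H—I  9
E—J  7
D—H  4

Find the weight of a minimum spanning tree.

18

Grow the tree from I using Prim:
Step 1: cheapest edge leaving the tree is E—I (2); add E.
Step 2: cheapest edge leaving the tree is G—I (5); add G.
Step 3: cheapest edge leaving the tree is G—H (1); add H.
Step 4: cheapest edge leaving the tree is D—H (4); add D.
Step 5: cheapest edge leaving the tree is D—F (1); add F.
Step 6: cheapest edge leaving the tree is G—J (5); add J.
MST edges: E—I, G—I, G—H, D—H, D—F, G—J; total weight 2+5+1+4+1+5 = 18.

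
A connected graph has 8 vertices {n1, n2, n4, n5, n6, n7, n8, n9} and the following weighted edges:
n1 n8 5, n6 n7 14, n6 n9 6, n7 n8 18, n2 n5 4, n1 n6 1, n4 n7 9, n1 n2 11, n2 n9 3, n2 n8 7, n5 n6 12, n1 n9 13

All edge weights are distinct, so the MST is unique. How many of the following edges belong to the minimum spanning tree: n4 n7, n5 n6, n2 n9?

Kruskal: consider edges lightest-first.
n1 n6 (1): add — endpoints in different components.
n2 n9 (3): add — endpoints in different components.
n2 n5 (4): add — endpoints in different components.
n1 n8 (5): add — endpoints in different components.
n6 n9 (6): add — endpoints in different components.
n2 n8 (7): skip — n2 and n8 already connected.
n4 n7 (9): add — endpoints in different components.
n1 n2 (11): skip — n2 and n1 already connected.
n5 n6 (12): skip — n6 and n5 already connected.
n1 n9 (13): skip — n9 and n1 already connected.
n6 n7 (14): add — endpoints in different components.
MST edge set: {n1 n6, n2 n9, n2 n5, n1 n8, n6 n9, n4 n7, n6 n7}.
Of the listed edges, {n4 n7, n2 n9} are in the MST → 2.

2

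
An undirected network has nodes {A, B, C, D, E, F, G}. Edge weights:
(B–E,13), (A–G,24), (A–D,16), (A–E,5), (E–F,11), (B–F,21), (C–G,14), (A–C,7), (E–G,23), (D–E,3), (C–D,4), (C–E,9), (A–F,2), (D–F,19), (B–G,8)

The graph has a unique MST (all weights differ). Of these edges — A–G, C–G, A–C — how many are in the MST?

0

Kruskal: consider edges lightest-first.
A–F (2): add. Components now {A,F} {B} {C} {D} {E} {G}
D–E (3): add. Components now {A,F} {B} {C} {D,E} {G}
C–D (4): add. Components now {A,F} {B} {C,D,E} {G}
A–E (5): add. Components now {A,C,D,E,F} {B} {G}
A–C (7): skip — A and C already connected.
B–G (8): add. Components now {A,C,D,E,F} {B,G}
C–E (9): skip — C and E already connected.
E–F (11): skip — E and F already connected.
B–E (13): add. Components now {A,B,C,D,E,F,G}
MST edge set: {A–F, D–E, C–D, A–E, B–G, B–E}.
Of the listed edges, {} are in the MST → 0.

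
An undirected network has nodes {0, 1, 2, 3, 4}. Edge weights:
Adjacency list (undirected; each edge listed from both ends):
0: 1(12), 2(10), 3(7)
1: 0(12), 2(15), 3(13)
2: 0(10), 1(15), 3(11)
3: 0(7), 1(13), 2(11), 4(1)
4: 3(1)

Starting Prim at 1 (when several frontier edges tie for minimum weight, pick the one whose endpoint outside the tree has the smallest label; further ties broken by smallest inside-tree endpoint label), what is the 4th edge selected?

0-2

Grow the tree from 1 using Prim:
Step 1: cheapest edge leaving the tree is 0 1 (12); add 0.
Step 2: cheapest edge leaving the tree is 0 3 (7); add 3.
Step 3: cheapest edge leaving the tree is 3 4 (1); add 4.
Step 4: cheapest edge leaving the tree is 0 2 (10); add 2.
The 4th edge added is 0 2.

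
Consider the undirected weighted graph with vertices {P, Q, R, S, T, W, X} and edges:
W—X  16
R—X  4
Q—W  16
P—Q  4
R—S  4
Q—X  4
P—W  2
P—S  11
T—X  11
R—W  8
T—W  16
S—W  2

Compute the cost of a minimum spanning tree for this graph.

Prim's algorithm from W:
Step 1: cheapest edge leaving the tree is P—W (2); add P.
Step 2: cheapest edge leaving the tree is S—W (2); add S.
Step 3: cheapest edge leaving the tree is P—Q (4); add Q.
Step 4: cheapest edge leaving the tree is R—S (4); add R.
Step 5: cheapest edge leaving the tree is Q—X (4); add X.
Step 6: cheapest edge leaving the tree is T—X (11); add T.
MST edges: P—W, S—W, P—Q, R—S, Q—X, T—X; total weight 2+2+4+4+4+11 = 27.

27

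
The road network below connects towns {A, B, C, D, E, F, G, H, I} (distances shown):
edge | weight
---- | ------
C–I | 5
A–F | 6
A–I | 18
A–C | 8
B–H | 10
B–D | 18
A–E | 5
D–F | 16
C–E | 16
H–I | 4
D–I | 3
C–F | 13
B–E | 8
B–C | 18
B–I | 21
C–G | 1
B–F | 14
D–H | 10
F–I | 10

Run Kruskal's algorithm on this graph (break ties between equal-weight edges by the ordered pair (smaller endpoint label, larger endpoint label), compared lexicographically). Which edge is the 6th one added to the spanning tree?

A-F

Kruskal's algorithm — process edges by increasing weight (ties by edge label):
C–G (1): add — endpoints in different components.
D–I (3): add — endpoints in different components.
H–I (4): add — endpoints in different components.
A–E (5): add — endpoints in different components.
C–I (5): add — endpoints in different components.
A–F (6): add — endpoints in different components.
A–C (8): add — endpoints in different components.
B–E (8): add — endpoints in different components.
The 6th edge added is A–F.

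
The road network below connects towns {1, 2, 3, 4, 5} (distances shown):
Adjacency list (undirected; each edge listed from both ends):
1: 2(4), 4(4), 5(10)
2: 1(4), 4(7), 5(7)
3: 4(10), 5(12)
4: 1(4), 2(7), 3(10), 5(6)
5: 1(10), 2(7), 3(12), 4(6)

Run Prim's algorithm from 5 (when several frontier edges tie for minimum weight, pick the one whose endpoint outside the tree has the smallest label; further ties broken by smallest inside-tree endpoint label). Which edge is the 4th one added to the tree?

3-4

Prim's algorithm from 5:
Step 1: frontier [4-5 6, 2-5 7, 1-5 10, 3-5 12] → take 4-5 (6); add 4.
Step 2: frontier [1-4 4, 2-4 7, 3-4 10, 2-5 7, 1-5 10, 3-5 12] → take 1-4 (4); add 1.
Step 3: frontier [1-2 4, 2-4 7, 3-4 10, 2-5 7, 3-5 12] → take 1-2 (4); add 2.
Step 4: frontier [3-4 10, 3-5 12] → take 3-4 (10); add 3.
The 4th edge added is 3-4.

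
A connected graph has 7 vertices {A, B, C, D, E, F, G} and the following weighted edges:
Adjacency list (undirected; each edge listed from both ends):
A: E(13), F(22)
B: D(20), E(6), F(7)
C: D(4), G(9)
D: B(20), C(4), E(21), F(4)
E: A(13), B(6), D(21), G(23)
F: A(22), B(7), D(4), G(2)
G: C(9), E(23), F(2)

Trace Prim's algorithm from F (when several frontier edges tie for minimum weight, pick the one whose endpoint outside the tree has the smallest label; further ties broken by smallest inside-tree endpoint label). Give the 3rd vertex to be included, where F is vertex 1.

Grow the tree from F using Prim:
Step 1: cheapest edge leaving the tree is F—G (2); add G.
Step 2: cheapest edge leaving the tree is D—F (4); add D.
Step 3: cheapest edge leaving the tree is C—D (4); add C.
Step 4: cheapest edge leaving the tree is B—F (7); add B.
Step 5: cheapest edge leaving the tree is B—E (6); add E.
Step 6: cheapest edge leaving the tree is A—E (13); add A.
Vertex order: F, G, D, C, B, E, A. The 3rd vertex is D.

D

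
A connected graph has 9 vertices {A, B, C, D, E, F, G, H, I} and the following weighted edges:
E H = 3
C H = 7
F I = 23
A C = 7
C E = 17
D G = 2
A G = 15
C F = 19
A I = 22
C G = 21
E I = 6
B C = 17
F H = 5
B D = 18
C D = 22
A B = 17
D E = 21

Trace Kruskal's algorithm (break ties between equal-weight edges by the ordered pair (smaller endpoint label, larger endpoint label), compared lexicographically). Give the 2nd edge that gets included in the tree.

E-H

Kruskal: consider edges lightest-first.
D G (2): add — endpoints in different components.
E H (3): add — endpoints in different components.
F H (5): add — endpoints in different components.
E I (6): add — endpoints in different components.
A C (7): add — endpoints in different components.
C H (7): add — endpoints in different components.
A G (15): add — endpoints in different components.
A B (17): add — endpoints in different components.
The 2nd edge added is E H.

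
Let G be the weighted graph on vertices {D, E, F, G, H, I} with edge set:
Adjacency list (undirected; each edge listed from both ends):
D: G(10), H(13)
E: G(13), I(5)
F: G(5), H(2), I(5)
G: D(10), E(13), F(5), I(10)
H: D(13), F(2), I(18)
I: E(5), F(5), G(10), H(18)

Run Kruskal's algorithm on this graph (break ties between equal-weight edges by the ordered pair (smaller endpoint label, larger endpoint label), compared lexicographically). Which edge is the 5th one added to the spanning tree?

Kruskal: consider edges lightest-first.
F-H (2): add — endpoints in different components.
E-I (5): add — endpoints in different components.
F-G (5): add — endpoints in different components.
F-I (5): add — endpoints in different components.
D-G (10): add — endpoints in different components.
The 5th edge added is D-G.

D-G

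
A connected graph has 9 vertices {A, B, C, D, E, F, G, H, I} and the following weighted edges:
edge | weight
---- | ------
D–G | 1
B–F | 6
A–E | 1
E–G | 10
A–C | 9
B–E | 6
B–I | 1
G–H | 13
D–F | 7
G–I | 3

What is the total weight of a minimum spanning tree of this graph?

Grow the tree from A using Prim:
Step 1: cheapest edge leaving the tree is A–E (1); add E.
Step 2: cheapest edge leaving the tree is B–E (6); add B.
Step 3: cheapest edge leaving the tree is B–I (1); add I.
Step 4: cheapest edge leaving the tree is G–I (3); add G.
Step 5: cheapest edge leaving the tree is D–G (1); add D.
Step 6: cheapest edge leaving the tree is B–F (6); add F.
Step 7: cheapest edge leaving the tree is A–C (9); add C.
Step 8: cheapest edge leaving the tree is G–H (13); add H.
MST edges: A–E, B–E, B–I, G–I, D–G, B–F, A–C, G–H; total weight 1+6+1+3+1+6+9+13 = 40.

40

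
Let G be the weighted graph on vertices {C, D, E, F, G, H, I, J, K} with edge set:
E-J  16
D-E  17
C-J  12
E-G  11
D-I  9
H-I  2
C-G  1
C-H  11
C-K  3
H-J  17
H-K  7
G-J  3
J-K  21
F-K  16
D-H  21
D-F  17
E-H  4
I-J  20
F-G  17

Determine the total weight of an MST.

45

Grow the tree from I using Prim:
Step 1: cheapest edge leaving the tree is H-I (2); add H.
Step 2: cheapest edge leaving the tree is E-H (4); add E.
Step 3: cheapest edge leaving the tree is H-K (7); add K.
Step 4: cheapest edge leaving the tree is C-K (3); add C.
Step 5: cheapest edge leaving the tree is C-G (1); add G.
Step 6: cheapest edge leaving the tree is G-J (3); add J.
Step 7: cheapest edge leaving the tree is D-I (9); add D.
Step 8: cheapest edge leaving the tree is F-K (16); add F.
MST edges: H-I, E-H, H-K, C-K, C-G, G-J, D-I, F-K; total weight 2+4+7+3+1+3+9+16 = 45.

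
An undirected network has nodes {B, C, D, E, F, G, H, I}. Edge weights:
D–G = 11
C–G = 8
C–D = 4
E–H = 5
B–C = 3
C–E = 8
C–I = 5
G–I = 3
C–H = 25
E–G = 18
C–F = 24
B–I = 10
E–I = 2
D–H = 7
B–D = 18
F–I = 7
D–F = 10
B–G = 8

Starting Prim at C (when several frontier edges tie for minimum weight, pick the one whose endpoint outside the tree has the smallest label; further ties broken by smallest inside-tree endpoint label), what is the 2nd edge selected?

C-D

Prim's algorithm from C:
Step 1: cheapest edge leaving the tree is B–C (3); add B.
Step 2: cheapest edge leaving the tree is C–D (4); add D.
Step 3: cheapest edge leaving the tree is C–I (5); add I.
Step 4: cheapest edge leaving the tree is E–I (2); add E.
Step 5: cheapest edge leaving the tree is G–I (3); add G.
Step 6: cheapest edge leaving the tree is E–H (5); add H.
Step 7: cheapest edge leaving the tree is F–I (7); add F.
The 2nd edge added is C–D.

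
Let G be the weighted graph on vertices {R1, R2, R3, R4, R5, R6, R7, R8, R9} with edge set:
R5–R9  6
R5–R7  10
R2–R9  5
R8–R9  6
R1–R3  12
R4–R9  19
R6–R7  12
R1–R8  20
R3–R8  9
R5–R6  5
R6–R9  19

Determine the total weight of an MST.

Prim, starting at R5.
Step 1: frontier [R5–R6 5, R5–R9 6, R5–R7 10] → take R5–R6 (5); add R6.
Step 2: frontier [R5–R9 6, R5–R7 10, R6–R7 12, R6–R9 19] → take R5–R9 (6); add R9.
Step 3: frontier [R5–R7 10, R6–R7 12, R2–R9 5, R8–R9 6, R4–R9 19] → take R2–R9 (5); add R2.
Step 4: frontier [R5–R7 10, R6–R7 12, R8–R9 6, R4–R9 19] → take R8–R9 (6); add R8.
Step 5: frontier [R5–R7 10, R6–R7 12, R3–R8 9, R1–R8 20, R4–R9 19] → take R3–R8 (9); add R3.
Step 6: frontier [R1–R3 12, R5–R7 10, R6–R7 12, R1–R8 20, R4–R9 19] → take R5–R7 (10); add R7.
Step 7: frontier [R1–R3 12, R1–R8 20, R4–R9 19] → take R1–R3 (12); add R1.
Step 8: frontier [R4–R9 19] → take R4–R9 (19); add R4.
MST edges: R5–R6, R5–R9, R2–R9, R8–R9, R3–R8, R5–R7, R1–R3, R4–R9; total weight 5+6+5+6+9+10+12+19 = 72.

72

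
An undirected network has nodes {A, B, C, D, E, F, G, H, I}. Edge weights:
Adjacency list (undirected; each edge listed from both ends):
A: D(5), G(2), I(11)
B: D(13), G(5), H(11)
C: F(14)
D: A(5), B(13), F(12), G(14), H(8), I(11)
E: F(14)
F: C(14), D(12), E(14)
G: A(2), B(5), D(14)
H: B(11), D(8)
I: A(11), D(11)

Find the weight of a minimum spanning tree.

Grow the tree from H using Prim:
Step 1: frontier [D-H 8, B-H 11] → take D-H (8); add D.
Step 2: frontier [A-D 5, D-I 11, D-F 12, B-D 13, D-G 14, B-H 11] → take A-D (5); add A.
Step 3: frontier [A-G 2, A-I 11, D-I 11, D-F 12, B-D 13, D-G 14, B-H 11] → take A-G (2); add G.
Step 4: frontier [A-I 11, D-I 11, D-F 12, B-D 13, B-G 5, B-H 11] → take B-G (5); add B.
Step 5: frontier [A-I 11, D-I 11, D-F 12] → take A-I (11); add I.
Step 6: frontier [D-F 12] → take D-F (12); add F.
Step 7: frontier [C-F 14, E-F 14] → take C-F (14); add C.
Step 8: frontier [E-F 14] → take E-F (14); add E.
MST edges: D-H, A-D, A-G, B-G, A-I, D-F, C-F, E-F; total weight 8+5+2+5+11+12+14+14 = 71.

71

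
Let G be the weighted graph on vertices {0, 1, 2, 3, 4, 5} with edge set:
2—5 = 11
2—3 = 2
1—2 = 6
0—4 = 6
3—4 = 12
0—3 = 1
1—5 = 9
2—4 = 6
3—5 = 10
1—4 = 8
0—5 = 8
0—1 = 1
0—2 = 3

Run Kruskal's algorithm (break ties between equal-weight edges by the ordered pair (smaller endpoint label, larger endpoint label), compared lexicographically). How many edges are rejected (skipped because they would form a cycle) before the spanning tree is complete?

3

Kruskal's algorithm — process edges by increasing weight (ties by edge label):
0—1 (1): add. Components now {0,1} {2} {3} {4} {5}
0—3 (1): add. Components now {0,1,3} {2} {4} {5}
2—3 (2): add. Components now {0,1,2,3} {4} {5}
0—2 (3): skip — 0 and 2 already connected.
0—4 (6): add. Components now {0,1,2,3,4} {5}
1—2 (6): skip — 1 and 2 already connected.
2—4 (6): skip — 2 and 4 already connected.
0—5 (8): add. Components now {0,1,2,3,4,5}
Edges rejected before the tree was complete: 3.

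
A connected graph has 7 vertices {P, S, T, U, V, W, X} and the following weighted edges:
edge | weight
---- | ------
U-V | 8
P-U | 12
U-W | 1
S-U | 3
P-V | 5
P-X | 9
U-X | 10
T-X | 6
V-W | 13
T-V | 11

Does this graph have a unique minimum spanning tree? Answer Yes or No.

Kruskal's algorithm — process edges by increasing weight (ties by edge label):
U-W (1): add — endpoints in different components.
S-U (3): add — endpoints in different components.
P-V (5): add — endpoints in different components.
T-X (6): add — endpoints in different components.
U-V (8): add — endpoints in different components.
P-X (9): add — endpoints in different components.
Every non-tree edge has weight strictly greater than the heaviest edge on the tree path between its endpoints, so the MST is unique.

Yes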